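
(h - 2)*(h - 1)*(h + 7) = h^3 + 4*h^2 - 19*h + 14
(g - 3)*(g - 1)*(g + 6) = g^3 + 2*g^2 - 21*g + 18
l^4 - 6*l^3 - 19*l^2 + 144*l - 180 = (l - 6)*(l - 3)*(l - 2)*(l + 5)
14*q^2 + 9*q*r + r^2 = (2*q + r)*(7*q + r)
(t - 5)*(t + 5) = t^2 - 25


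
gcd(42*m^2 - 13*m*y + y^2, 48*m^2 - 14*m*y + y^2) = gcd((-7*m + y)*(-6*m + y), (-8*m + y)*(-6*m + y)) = -6*m + y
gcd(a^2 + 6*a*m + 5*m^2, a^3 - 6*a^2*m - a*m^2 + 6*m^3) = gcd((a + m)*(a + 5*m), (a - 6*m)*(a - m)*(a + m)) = a + m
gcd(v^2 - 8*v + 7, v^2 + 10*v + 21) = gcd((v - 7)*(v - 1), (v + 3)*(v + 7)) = 1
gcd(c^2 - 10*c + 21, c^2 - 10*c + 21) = c^2 - 10*c + 21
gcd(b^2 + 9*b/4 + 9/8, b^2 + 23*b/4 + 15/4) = b + 3/4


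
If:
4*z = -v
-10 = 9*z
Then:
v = 40/9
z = -10/9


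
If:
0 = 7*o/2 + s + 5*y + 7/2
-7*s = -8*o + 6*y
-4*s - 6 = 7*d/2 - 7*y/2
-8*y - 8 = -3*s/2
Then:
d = -16888/4921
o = 9/703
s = 528/703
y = -604/703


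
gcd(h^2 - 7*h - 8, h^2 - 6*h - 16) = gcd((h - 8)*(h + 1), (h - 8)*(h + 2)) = h - 8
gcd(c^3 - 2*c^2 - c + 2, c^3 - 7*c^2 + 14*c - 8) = c^2 - 3*c + 2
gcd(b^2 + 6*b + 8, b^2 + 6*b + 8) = b^2 + 6*b + 8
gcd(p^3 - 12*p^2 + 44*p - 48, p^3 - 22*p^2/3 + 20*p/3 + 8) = p^2 - 8*p + 12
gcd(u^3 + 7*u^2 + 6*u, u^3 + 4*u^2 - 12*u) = u^2 + 6*u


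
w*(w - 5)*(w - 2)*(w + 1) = w^4 - 6*w^3 + 3*w^2 + 10*w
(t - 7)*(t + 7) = t^2 - 49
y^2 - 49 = (y - 7)*(y + 7)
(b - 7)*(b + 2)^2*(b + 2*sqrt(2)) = b^4 - 3*b^3 + 2*sqrt(2)*b^3 - 24*b^2 - 6*sqrt(2)*b^2 - 48*sqrt(2)*b - 28*b - 56*sqrt(2)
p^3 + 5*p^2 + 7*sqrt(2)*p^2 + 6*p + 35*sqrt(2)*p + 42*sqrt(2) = (p + 2)*(p + 3)*(p + 7*sqrt(2))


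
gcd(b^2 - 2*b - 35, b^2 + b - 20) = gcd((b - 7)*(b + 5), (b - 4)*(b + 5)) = b + 5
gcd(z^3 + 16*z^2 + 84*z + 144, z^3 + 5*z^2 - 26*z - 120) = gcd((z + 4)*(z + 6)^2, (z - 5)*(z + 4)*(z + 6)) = z^2 + 10*z + 24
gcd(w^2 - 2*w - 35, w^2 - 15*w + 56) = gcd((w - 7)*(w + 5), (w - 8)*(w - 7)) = w - 7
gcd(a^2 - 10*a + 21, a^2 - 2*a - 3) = a - 3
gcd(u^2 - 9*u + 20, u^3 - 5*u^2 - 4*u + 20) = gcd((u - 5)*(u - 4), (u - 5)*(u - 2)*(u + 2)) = u - 5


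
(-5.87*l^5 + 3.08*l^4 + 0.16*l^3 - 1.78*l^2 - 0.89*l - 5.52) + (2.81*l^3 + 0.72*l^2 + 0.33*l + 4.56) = -5.87*l^5 + 3.08*l^4 + 2.97*l^3 - 1.06*l^2 - 0.56*l - 0.96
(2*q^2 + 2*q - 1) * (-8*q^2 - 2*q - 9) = -16*q^4 - 20*q^3 - 14*q^2 - 16*q + 9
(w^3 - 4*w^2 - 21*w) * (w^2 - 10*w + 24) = w^5 - 14*w^4 + 43*w^3 + 114*w^2 - 504*w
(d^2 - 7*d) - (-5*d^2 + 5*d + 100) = 6*d^2 - 12*d - 100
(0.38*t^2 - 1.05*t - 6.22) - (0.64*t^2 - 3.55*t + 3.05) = -0.26*t^2 + 2.5*t - 9.27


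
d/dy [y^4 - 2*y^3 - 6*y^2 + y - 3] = 4*y^3 - 6*y^2 - 12*y + 1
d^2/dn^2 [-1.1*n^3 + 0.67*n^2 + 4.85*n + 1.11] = 1.34 - 6.6*n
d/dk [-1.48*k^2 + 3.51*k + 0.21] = 3.51 - 2.96*k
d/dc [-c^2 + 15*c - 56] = 15 - 2*c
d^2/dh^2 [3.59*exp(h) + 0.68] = 3.59*exp(h)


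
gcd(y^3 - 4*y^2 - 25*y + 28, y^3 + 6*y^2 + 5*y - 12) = y^2 + 3*y - 4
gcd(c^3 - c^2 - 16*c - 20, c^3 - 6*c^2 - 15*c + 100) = c - 5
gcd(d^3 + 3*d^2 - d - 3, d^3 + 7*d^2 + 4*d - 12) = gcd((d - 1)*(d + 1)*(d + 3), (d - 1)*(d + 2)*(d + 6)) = d - 1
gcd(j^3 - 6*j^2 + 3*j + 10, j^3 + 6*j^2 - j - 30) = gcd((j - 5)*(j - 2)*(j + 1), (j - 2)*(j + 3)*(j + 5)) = j - 2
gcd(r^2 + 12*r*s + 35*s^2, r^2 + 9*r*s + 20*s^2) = r + 5*s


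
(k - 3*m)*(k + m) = k^2 - 2*k*m - 3*m^2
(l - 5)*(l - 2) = l^2 - 7*l + 10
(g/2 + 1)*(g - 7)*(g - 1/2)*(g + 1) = g^4/2 - 9*g^3/4 - 17*g^2/2 - 9*g/4 + 7/2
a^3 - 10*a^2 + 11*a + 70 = (a - 7)*(a - 5)*(a + 2)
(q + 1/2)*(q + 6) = q^2 + 13*q/2 + 3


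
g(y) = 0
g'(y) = 0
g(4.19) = 0.00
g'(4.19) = 0.00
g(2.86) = 0.00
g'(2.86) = 0.00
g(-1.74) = 0.00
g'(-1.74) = 0.00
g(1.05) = 0.00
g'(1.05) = 0.00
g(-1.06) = 0.00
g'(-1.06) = 0.00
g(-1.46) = 0.00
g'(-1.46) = 0.00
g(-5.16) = 0.00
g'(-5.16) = 0.00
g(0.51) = 0.00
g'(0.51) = 0.00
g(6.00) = 0.00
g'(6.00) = 0.00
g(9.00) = 0.00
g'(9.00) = 0.00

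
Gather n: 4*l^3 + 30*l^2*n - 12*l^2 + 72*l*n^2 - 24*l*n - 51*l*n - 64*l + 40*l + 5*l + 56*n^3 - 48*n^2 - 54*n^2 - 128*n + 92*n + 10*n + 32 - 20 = 4*l^3 - 12*l^2 - 19*l + 56*n^3 + n^2*(72*l - 102) + n*(30*l^2 - 75*l - 26) + 12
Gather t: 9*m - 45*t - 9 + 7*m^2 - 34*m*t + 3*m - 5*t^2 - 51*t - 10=7*m^2 + 12*m - 5*t^2 + t*(-34*m - 96) - 19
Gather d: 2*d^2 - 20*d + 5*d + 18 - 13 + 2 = 2*d^2 - 15*d + 7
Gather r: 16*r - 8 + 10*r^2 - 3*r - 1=10*r^2 + 13*r - 9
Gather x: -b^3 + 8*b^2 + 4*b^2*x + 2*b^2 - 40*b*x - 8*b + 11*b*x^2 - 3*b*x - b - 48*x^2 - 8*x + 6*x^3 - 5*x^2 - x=-b^3 + 10*b^2 - 9*b + 6*x^3 + x^2*(11*b - 53) + x*(4*b^2 - 43*b - 9)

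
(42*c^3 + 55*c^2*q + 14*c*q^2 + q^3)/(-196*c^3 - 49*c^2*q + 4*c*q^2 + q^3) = (6*c^2 + 7*c*q + q^2)/(-28*c^2 - 3*c*q + q^2)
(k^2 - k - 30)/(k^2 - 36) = (k + 5)/(k + 6)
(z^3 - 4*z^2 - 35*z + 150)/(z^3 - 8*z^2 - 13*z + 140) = (z^2 + z - 30)/(z^2 - 3*z - 28)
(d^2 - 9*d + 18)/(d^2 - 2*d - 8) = (-d^2 + 9*d - 18)/(-d^2 + 2*d + 8)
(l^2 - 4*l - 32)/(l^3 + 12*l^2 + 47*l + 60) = (l - 8)/(l^2 + 8*l + 15)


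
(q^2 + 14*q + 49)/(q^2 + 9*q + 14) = (q + 7)/(q + 2)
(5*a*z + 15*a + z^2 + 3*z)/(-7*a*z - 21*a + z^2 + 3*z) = (5*a + z)/(-7*a + z)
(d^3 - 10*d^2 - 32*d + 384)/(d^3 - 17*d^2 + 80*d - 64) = (d + 6)/(d - 1)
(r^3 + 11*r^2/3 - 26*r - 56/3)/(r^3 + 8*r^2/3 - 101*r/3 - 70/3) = (r - 4)/(r - 5)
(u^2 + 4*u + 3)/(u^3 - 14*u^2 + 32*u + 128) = (u^2 + 4*u + 3)/(u^3 - 14*u^2 + 32*u + 128)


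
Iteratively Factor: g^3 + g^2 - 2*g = (g - 1)*(g^2 + 2*g) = g*(g - 1)*(g + 2)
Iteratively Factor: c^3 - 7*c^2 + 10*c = (c - 5)*(c^2 - 2*c) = c*(c - 5)*(c - 2)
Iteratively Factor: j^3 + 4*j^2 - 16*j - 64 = (j + 4)*(j^2 - 16) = (j + 4)^2*(j - 4)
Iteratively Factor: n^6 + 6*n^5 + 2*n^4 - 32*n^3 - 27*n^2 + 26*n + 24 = (n + 1)*(n^5 + 5*n^4 - 3*n^3 - 29*n^2 + 2*n + 24) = (n - 2)*(n + 1)*(n^4 + 7*n^3 + 11*n^2 - 7*n - 12) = (n - 2)*(n + 1)^2*(n^3 + 6*n^2 + 5*n - 12) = (n - 2)*(n + 1)^2*(n + 4)*(n^2 + 2*n - 3) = (n - 2)*(n + 1)^2*(n + 3)*(n + 4)*(n - 1)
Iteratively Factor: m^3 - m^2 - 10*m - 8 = (m - 4)*(m^2 + 3*m + 2) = (m - 4)*(m + 1)*(m + 2)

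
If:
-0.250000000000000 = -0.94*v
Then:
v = 0.27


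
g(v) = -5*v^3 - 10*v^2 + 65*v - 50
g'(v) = -15*v^2 - 20*v + 65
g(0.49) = -21.14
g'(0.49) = 51.60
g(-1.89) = -174.81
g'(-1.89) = 49.22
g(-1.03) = -122.10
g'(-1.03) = 69.69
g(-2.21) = -188.52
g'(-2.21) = 35.94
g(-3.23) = -195.79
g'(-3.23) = -26.89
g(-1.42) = -148.15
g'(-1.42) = 63.15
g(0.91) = -2.90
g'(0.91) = 34.38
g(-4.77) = -44.92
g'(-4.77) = -180.89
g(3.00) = -80.00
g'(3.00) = -130.00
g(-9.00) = 2200.00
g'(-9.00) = -970.00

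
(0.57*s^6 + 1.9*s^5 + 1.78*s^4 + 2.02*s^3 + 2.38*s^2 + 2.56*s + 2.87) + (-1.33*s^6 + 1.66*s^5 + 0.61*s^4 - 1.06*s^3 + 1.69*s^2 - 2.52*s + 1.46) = -0.76*s^6 + 3.56*s^5 + 2.39*s^4 + 0.96*s^3 + 4.07*s^2 + 0.04*s + 4.33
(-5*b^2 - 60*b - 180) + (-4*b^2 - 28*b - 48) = -9*b^2 - 88*b - 228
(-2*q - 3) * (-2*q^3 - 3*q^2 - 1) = 4*q^4 + 12*q^3 + 9*q^2 + 2*q + 3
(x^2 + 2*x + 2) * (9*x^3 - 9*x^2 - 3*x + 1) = 9*x^5 + 9*x^4 - 3*x^3 - 23*x^2 - 4*x + 2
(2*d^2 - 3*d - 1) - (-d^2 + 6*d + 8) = 3*d^2 - 9*d - 9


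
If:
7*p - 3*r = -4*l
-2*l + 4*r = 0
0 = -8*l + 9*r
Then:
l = 0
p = 0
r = 0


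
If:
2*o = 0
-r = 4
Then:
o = 0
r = -4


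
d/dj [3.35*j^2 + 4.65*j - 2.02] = 6.7*j + 4.65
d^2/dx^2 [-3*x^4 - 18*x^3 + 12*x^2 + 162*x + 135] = -36*x^2 - 108*x + 24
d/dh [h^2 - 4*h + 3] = 2*h - 4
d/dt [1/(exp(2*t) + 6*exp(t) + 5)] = 2*(-exp(t) - 3)*exp(t)/(exp(2*t) + 6*exp(t) + 5)^2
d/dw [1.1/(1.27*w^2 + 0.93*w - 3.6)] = (-2.794*w - 1.023)/(1.27*w^2 + 0.93*w - 3.6)^2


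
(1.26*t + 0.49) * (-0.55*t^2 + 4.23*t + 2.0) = -0.693*t^3 + 5.0603*t^2 + 4.5927*t + 0.98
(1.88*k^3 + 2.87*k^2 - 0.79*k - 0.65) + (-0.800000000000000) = 1.88*k^3 + 2.87*k^2 - 0.79*k - 1.45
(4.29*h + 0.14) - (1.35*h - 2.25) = 2.94*h + 2.39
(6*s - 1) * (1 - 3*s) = -18*s^2 + 9*s - 1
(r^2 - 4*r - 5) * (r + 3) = r^3 - r^2 - 17*r - 15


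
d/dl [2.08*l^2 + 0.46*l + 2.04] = 4.16*l + 0.46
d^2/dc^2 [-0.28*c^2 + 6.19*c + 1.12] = -0.560000000000000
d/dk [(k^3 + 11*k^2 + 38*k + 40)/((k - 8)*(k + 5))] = (k^2 - 16*k - 56)/(k^2 - 16*k + 64)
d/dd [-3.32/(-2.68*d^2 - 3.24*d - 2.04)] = (-17.7952*d - 10.7568)/(2.68*d^2 + 3.24*d + 2.04)^2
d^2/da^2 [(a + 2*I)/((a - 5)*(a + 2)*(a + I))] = (6*a^5 + a^4*(-18 + 30*I) + a^3*(4 - 102*I) + a^2*(108 + 96*I) + a*(-168 + 216*I) - 60 + 124*I)/(a^9 + a^8*(-9 + 3*I) + a^7*(-6 - 27*I) + a^6*(180 - 10*I) + a^5*(39 + 468*I) + a^4*(-1359 + 93*I) + a^3*(-1090 - 2853*I) + a^2*(2700 - 3030*I) + a*(3000 + 900*I) + 1000*I)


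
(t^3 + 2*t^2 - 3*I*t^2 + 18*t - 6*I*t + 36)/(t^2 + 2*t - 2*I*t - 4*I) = (t^2 - 3*I*t + 18)/(t - 2*I)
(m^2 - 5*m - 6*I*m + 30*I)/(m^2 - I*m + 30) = (m - 5)/(m + 5*I)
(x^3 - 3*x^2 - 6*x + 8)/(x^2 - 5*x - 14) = (x^2 - 5*x + 4)/(x - 7)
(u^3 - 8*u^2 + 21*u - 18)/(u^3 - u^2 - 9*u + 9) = (u^2 - 5*u + 6)/(u^2 + 2*u - 3)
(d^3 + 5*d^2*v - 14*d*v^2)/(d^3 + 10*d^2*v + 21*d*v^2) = (d - 2*v)/(d + 3*v)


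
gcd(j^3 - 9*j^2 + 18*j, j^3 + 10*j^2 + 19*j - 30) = 1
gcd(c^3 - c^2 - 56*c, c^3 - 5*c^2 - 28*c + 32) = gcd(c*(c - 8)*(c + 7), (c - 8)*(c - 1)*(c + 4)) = c - 8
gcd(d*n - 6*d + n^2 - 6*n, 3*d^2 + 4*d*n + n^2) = d + n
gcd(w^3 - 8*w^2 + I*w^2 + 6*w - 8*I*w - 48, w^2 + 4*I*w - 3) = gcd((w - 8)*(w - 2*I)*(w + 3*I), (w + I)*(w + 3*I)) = w + 3*I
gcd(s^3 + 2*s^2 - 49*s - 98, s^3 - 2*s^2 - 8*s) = s + 2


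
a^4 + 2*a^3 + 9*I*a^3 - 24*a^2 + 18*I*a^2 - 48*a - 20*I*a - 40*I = (a + 2)*(a + 2*I)^2*(a + 5*I)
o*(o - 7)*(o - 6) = o^3 - 13*o^2 + 42*o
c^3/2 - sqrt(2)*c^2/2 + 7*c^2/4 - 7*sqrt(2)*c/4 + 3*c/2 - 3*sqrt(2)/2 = (c/2 + 1)*(c + 3/2)*(c - sqrt(2))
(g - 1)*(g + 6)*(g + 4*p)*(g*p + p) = g^4*p + 4*g^3*p^2 + 6*g^3*p + 24*g^2*p^2 - g^2*p - 4*g*p^2 - 6*g*p - 24*p^2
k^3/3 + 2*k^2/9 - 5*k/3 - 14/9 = (k/3 + 1/3)*(k - 7/3)*(k + 2)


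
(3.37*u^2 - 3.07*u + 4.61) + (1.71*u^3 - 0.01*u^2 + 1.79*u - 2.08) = 1.71*u^3 + 3.36*u^2 - 1.28*u + 2.53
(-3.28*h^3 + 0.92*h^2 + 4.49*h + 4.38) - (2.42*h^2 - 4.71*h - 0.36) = -3.28*h^3 - 1.5*h^2 + 9.2*h + 4.74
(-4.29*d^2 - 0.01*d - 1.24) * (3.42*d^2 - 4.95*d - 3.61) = -14.6718*d^4 + 21.2013*d^3 + 11.2956*d^2 + 6.1741*d + 4.4764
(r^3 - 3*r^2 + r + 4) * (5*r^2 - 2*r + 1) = 5*r^5 - 17*r^4 + 12*r^3 + 15*r^2 - 7*r + 4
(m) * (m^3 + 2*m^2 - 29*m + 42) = m^4 + 2*m^3 - 29*m^2 + 42*m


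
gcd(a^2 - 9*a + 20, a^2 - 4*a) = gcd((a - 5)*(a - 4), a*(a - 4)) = a - 4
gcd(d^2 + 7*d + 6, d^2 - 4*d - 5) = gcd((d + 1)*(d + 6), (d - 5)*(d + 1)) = d + 1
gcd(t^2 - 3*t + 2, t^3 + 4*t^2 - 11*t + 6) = t - 1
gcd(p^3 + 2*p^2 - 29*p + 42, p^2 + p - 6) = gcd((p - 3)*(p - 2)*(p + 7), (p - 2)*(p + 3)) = p - 2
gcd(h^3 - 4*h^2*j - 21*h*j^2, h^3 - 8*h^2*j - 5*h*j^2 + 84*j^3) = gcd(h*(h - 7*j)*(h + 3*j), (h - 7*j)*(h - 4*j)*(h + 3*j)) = h^2 - 4*h*j - 21*j^2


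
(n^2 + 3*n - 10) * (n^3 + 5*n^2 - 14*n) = n^5 + 8*n^4 - 9*n^3 - 92*n^2 + 140*n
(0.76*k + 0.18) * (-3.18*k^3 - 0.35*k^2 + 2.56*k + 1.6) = -2.4168*k^4 - 0.8384*k^3 + 1.8826*k^2 + 1.6768*k + 0.288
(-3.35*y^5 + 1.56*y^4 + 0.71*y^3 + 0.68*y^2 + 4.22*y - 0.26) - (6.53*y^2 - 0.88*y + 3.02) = -3.35*y^5 + 1.56*y^4 + 0.71*y^3 - 5.85*y^2 + 5.1*y - 3.28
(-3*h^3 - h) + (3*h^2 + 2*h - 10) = -3*h^3 + 3*h^2 + h - 10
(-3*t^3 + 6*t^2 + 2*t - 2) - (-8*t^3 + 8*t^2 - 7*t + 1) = 5*t^3 - 2*t^2 + 9*t - 3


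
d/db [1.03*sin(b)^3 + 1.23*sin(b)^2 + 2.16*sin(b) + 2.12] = (3.09*sin(b)^2 + 2.46*sin(b) + 2.16)*cos(b)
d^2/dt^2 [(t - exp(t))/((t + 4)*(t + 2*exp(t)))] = (-2*(1 - exp(t))*(t + 4)*(t + 2*exp(t))^2 + 2*(t + 4)^2*(t - exp(t))*(2*exp(t) + 1)^2 - (t + 4)^2*(t + 2*exp(t))^2*exp(t) + 2*(t + 4)^2*(t + 2*exp(t))*(-(1 - exp(t))*(2*exp(t) + 1) + (-t + exp(t))*exp(t)) + 2*(t + 4)*(t - exp(t))*(t + 2*exp(t))*(2*exp(t) + 1) + 2*(t - exp(t))*(t + 2*exp(t))^2)/((t + 4)^3*(t + 2*exp(t))^3)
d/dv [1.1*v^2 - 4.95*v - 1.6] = 2.2*v - 4.95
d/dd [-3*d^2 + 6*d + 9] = 6 - 6*d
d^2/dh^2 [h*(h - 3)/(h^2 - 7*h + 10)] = 4*(2*h^3 - 15*h^2 + 45*h - 55)/(h^6 - 21*h^5 + 177*h^4 - 763*h^3 + 1770*h^2 - 2100*h + 1000)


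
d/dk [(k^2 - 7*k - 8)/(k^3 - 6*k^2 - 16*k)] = (-k^2 - 2*k - 2)/(k^2*(k^2 + 4*k + 4))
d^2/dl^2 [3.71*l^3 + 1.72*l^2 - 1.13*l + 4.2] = 22.26*l + 3.44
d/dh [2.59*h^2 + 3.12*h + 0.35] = 5.18*h + 3.12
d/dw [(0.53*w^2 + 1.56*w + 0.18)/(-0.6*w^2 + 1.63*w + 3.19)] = (1.7999*w^2 + 3.5974*w + 4.683)/(0.36*w^4 - 1.956*w^3 - 1.1711*w^2 + 10.3994*w + 10.1761)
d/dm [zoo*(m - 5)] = zoo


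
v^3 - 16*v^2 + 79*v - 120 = (v - 8)*(v - 5)*(v - 3)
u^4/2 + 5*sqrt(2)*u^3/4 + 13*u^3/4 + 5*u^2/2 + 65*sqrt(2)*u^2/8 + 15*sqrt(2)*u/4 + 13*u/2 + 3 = (u/2 + sqrt(2))*(u + 1/2)*(u + 6)*(u + sqrt(2)/2)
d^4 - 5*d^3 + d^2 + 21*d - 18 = (d - 3)^2*(d - 1)*(d + 2)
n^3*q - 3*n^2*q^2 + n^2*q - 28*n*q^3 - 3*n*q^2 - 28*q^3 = (n - 7*q)*(n + 4*q)*(n*q + q)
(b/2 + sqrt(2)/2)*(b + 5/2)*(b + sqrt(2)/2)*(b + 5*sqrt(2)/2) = b^4/2 + 5*b^3/4 + 2*sqrt(2)*b^3 + 17*b^2/4 + 5*sqrt(2)*b^2 + 5*sqrt(2)*b/4 + 85*b/8 + 25*sqrt(2)/8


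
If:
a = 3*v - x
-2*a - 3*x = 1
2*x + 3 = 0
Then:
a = 7/4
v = 1/12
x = -3/2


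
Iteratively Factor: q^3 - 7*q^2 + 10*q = (q - 2)*(q^2 - 5*q) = q*(q - 2)*(q - 5)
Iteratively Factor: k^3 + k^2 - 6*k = (k - 2)*(k^2 + 3*k) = (k - 2)*(k + 3)*(k)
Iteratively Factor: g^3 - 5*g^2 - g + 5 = (g - 5)*(g^2 - 1) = (g - 5)*(g - 1)*(g + 1)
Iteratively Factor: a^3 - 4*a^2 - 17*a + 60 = (a + 4)*(a^2 - 8*a + 15) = (a - 3)*(a + 4)*(a - 5)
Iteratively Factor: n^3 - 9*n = (n + 3)*(n^2 - 3*n) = n*(n + 3)*(n - 3)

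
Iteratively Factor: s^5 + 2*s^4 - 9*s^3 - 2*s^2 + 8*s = (s + 4)*(s^4 - 2*s^3 - s^2 + 2*s) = (s - 1)*(s + 4)*(s^3 - s^2 - 2*s) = (s - 2)*(s - 1)*(s + 4)*(s^2 + s) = (s - 2)*(s - 1)*(s + 1)*(s + 4)*(s)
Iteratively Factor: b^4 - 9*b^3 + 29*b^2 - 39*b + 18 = (b - 1)*(b^3 - 8*b^2 + 21*b - 18) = (b - 2)*(b - 1)*(b^2 - 6*b + 9) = (b - 3)*(b - 2)*(b - 1)*(b - 3)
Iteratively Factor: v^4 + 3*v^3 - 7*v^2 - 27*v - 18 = (v + 2)*(v^3 + v^2 - 9*v - 9) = (v + 2)*(v + 3)*(v^2 - 2*v - 3) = (v + 1)*(v + 2)*(v + 3)*(v - 3)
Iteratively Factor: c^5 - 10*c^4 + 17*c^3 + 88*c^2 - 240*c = (c)*(c^4 - 10*c^3 + 17*c^2 + 88*c - 240) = c*(c + 3)*(c^3 - 13*c^2 + 56*c - 80) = c*(c - 4)*(c + 3)*(c^2 - 9*c + 20) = c*(c - 4)^2*(c + 3)*(c - 5)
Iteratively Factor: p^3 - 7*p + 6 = (p - 2)*(p^2 + 2*p - 3) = (p - 2)*(p - 1)*(p + 3)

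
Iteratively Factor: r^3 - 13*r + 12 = (r + 4)*(r^2 - 4*r + 3) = (r - 1)*(r + 4)*(r - 3)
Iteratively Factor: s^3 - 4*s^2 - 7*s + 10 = (s - 5)*(s^2 + s - 2) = (s - 5)*(s + 2)*(s - 1)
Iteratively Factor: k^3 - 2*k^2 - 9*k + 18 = (k - 2)*(k^2 - 9) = (k - 2)*(k + 3)*(k - 3)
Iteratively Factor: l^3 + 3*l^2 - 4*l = (l)*(l^2 + 3*l - 4) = l*(l + 4)*(l - 1)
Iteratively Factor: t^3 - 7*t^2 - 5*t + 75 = (t - 5)*(t^2 - 2*t - 15) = (t - 5)^2*(t + 3)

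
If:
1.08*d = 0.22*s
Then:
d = 0.203703703703704*s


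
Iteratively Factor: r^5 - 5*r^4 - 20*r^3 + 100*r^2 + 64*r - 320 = (r - 5)*(r^4 - 20*r^2 + 64) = (r - 5)*(r - 4)*(r^3 + 4*r^2 - 4*r - 16) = (r - 5)*(r - 4)*(r - 2)*(r^2 + 6*r + 8) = (r - 5)*(r - 4)*(r - 2)*(r + 4)*(r + 2)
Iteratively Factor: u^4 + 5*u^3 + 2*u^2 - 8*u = (u + 4)*(u^3 + u^2 - 2*u) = (u - 1)*(u + 4)*(u^2 + 2*u) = u*(u - 1)*(u + 4)*(u + 2)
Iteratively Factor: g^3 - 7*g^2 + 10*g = (g - 5)*(g^2 - 2*g) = g*(g - 5)*(g - 2)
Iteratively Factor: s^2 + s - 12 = (s - 3)*(s + 4)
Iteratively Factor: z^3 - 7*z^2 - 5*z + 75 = (z - 5)*(z^2 - 2*z - 15) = (z - 5)^2*(z + 3)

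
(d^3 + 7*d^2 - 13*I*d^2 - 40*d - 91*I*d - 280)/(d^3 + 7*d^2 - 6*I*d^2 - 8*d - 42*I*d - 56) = (d^2 - 13*I*d - 40)/(d^2 - 6*I*d - 8)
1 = 1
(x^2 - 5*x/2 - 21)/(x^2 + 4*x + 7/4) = 2*(x - 6)/(2*x + 1)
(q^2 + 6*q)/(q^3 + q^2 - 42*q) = (q + 6)/(q^2 + q - 42)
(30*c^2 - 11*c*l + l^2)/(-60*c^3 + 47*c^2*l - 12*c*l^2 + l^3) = (-6*c + l)/(12*c^2 - 7*c*l + l^2)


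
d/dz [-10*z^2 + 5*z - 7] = 5 - 20*z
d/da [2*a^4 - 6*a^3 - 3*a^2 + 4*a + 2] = 8*a^3 - 18*a^2 - 6*a + 4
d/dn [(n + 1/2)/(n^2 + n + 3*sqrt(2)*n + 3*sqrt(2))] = (n^2 + n + 3*sqrt(2)*n - (2*n + 1)*(2*n + 1 + 3*sqrt(2))/2 + 3*sqrt(2))/(n^2 + n + 3*sqrt(2)*n + 3*sqrt(2))^2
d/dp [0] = 0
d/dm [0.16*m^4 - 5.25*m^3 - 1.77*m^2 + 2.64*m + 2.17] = 0.64*m^3 - 15.75*m^2 - 3.54*m + 2.64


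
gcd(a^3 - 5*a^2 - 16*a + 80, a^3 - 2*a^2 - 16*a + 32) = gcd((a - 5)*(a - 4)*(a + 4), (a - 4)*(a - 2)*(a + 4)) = a^2 - 16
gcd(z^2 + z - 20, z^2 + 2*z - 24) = z - 4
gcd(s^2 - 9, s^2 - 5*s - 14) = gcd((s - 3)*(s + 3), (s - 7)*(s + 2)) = 1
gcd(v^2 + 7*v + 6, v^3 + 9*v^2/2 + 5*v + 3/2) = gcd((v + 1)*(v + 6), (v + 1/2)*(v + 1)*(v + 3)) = v + 1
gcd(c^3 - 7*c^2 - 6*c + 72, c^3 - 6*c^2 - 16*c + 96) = c^2 - 10*c + 24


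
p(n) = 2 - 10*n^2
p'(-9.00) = 180.00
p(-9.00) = -808.00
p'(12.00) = -240.00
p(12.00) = -1438.00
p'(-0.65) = 13.00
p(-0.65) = -2.22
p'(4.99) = -99.80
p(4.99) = -247.00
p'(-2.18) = 43.60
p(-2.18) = -45.52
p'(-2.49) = 49.80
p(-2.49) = -60.00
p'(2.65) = -53.00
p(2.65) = -68.22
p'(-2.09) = 41.80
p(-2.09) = -41.68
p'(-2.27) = 45.40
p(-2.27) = -49.53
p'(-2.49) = 49.80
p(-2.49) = -60.00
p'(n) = -20*n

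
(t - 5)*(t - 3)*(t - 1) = t^3 - 9*t^2 + 23*t - 15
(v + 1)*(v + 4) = v^2 + 5*v + 4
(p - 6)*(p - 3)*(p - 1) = p^3 - 10*p^2 + 27*p - 18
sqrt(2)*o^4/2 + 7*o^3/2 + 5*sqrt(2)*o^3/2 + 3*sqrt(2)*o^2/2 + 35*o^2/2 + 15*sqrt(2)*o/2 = o*(o + 5)*(o + 3*sqrt(2))*(sqrt(2)*o/2 + 1/2)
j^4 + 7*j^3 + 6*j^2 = j^2*(j + 1)*(j + 6)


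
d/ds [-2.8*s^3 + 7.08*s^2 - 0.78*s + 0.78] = -8.4*s^2 + 14.16*s - 0.78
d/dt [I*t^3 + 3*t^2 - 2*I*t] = 3*I*t^2 + 6*t - 2*I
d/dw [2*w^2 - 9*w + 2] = 4*w - 9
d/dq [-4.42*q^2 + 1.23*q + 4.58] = 1.23 - 8.84*q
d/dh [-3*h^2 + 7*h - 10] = 7 - 6*h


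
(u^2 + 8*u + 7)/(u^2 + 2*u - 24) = (u^2 + 8*u + 7)/(u^2 + 2*u - 24)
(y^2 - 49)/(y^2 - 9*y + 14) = (y + 7)/(y - 2)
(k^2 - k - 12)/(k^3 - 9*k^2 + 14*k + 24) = (k + 3)/(k^2 - 5*k - 6)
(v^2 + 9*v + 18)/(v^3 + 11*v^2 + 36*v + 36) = 1/(v + 2)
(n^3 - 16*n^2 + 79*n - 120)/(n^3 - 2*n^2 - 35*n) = (-n^3 + 16*n^2 - 79*n + 120)/(n*(-n^2 + 2*n + 35))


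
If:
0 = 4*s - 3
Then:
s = 3/4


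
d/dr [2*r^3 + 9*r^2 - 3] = 6*r*(r + 3)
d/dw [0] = 0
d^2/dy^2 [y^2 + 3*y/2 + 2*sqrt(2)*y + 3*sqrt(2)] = 2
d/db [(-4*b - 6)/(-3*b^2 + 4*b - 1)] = 4*(-3*b^2 - 9*b + 7)/(9*b^4 - 24*b^3 + 22*b^2 - 8*b + 1)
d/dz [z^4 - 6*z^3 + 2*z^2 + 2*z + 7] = 4*z^3 - 18*z^2 + 4*z + 2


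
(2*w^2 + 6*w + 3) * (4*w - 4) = 8*w^3 + 16*w^2 - 12*w - 12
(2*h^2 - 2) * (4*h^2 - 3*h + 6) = 8*h^4 - 6*h^3 + 4*h^2 + 6*h - 12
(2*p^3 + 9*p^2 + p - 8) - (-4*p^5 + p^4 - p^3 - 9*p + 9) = 4*p^5 - p^4 + 3*p^3 + 9*p^2 + 10*p - 17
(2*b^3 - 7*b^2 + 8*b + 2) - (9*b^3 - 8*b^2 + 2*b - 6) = -7*b^3 + b^2 + 6*b + 8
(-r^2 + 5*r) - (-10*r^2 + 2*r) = 9*r^2 + 3*r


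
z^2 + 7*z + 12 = (z + 3)*(z + 4)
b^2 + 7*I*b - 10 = (b + 2*I)*(b + 5*I)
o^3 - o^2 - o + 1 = (o - 1)^2*(o + 1)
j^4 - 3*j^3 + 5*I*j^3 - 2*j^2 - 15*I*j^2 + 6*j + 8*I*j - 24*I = (j - 3)*(j - I)*(j + 2*I)*(j + 4*I)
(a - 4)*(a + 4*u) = a^2 + 4*a*u - 4*a - 16*u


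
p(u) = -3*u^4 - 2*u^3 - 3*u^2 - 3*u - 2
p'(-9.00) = 8313.00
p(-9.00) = -18443.00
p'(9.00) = -9291.00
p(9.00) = -21413.00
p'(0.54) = -9.88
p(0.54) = -5.06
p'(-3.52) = 467.15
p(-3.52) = -401.95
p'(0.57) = -10.59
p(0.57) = -5.37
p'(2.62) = -275.72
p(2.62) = -207.78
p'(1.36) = -52.44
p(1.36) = -26.92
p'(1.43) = -58.94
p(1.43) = -30.82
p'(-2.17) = 104.39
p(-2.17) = -55.70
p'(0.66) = -13.02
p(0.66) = -6.43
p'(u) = -12*u^3 - 6*u^2 - 6*u - 3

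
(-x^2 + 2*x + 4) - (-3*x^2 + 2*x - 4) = 2*x^2 + 8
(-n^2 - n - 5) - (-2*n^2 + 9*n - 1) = n^2 - 10*n - 4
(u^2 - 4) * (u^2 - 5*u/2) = u^4 - 5*u^3/2 - 4*u^2 + 10*u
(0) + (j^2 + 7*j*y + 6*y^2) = j^2 + 7*j*y + 6*y^2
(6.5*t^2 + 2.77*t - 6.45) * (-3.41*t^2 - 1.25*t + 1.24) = -22.165*t^4 - 17.5707*t^3 + 26.592*t^2 + 11.4973*t - 7.998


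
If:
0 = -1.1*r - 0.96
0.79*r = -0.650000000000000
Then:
No Solution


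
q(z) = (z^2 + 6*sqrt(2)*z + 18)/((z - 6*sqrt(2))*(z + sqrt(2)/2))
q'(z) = (2*z + 6*sqrt(2))/((z - 6*sqrt(2))*(z + sqrt(2)/2)) - (z^2 + 6*sqrt(2)*z + 18)/((z - 6*sqrt(2))*(z + sqrt(2)/2)^2) - (z^2 + 6*sqrt(2)*z + 18)/((z - 6*sqrt(2))^2*(z + sqrt(2)/2))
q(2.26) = -2.29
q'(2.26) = -0.30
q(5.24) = -4.66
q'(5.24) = -1.63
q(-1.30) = 1.49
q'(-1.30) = 3.68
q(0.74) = -2.22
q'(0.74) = 0.36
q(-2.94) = 0.07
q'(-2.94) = 0.14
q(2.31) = -2.30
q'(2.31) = -0.31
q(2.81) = -2.49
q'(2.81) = -0.44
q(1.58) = -2.15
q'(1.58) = -0.11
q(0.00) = -3.00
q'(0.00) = 2.47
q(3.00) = -2.58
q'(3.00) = -0.49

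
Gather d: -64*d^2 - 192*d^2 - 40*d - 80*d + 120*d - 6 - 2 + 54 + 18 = 64 - 256*d^2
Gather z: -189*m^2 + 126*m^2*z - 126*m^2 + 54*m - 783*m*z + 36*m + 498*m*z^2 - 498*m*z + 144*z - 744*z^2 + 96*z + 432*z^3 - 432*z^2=-315*m^2 + 90*m + 432*z^3 + z^2*(498*m - 1176) + z*(126*m^2 - 1281*m + 240)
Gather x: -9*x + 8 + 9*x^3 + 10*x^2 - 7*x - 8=9*x^3 + 10*x^2 - 16*x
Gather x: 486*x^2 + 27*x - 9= 486*x^2 + 27*x - 9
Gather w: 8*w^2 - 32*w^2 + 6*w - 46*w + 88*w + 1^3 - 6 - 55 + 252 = -24*w^2 + 48*w + 192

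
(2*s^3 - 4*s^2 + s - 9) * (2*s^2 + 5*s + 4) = 4*s^5 + 2*s^4 - 10*s^3 - 29*s^2 - 41*s - 36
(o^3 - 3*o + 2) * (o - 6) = o^4 - 6*o^3 - 3*o^2 + 20*o - 12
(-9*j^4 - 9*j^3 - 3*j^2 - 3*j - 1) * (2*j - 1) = -18*j^5 - 9*j^4 + 3*j^3 - 3*j^2 + j + 1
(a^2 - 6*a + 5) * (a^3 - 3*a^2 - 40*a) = a^5 - 9*a^4 - 17*a^3 + 225*a^2 - 200*a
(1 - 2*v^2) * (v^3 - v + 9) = -2*v^5 + 3*v^3 - 18*v^2 - v + 9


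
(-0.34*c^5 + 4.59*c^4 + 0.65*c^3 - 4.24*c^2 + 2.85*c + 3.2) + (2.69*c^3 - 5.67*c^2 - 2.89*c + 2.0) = -0.34*c^5 + 4.59*c^4 + 3.34*c^3 - 9.91*c^2 - 0.04*c + 5.2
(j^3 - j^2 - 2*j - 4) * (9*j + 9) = 9*j^4 - 27*j^2 - 54*j - 36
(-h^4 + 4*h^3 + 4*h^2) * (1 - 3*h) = 3*h^5 - 13*h^4 - 8*h^3 + 4*h^2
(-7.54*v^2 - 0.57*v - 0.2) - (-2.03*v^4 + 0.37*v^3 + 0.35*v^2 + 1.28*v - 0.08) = 2.03*v^4 - 0.37*v^3 - 7.89*v^2 - 1.85*v - 0.12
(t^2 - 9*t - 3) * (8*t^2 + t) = 8*t^4 - 71*t^3 - 33*t^2 - 3*t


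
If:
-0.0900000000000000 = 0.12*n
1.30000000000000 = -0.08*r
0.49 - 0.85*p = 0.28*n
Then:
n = -0.75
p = 0.82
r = -16.25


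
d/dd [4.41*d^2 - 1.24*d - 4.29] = 8.82*d - 1.24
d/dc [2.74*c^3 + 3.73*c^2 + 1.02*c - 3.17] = 8.22*c^2 + 7.46*c + 1.02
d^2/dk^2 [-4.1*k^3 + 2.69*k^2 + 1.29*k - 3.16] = 5.38 - 24.6*k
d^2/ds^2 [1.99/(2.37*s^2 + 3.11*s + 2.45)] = (-22.355262*s^2 - 29.335386*s + 1.99*(4.74*s + 3.11)*(9.48*s + 6.22) - 23.10987)/(2.37*s^2 + 3.11*s + 2.45)^3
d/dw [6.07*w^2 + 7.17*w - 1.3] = 12.14*w + 7.17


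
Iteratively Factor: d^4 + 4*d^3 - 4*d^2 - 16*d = (d - 2)*(d^3 + 6*d^2 + 8*d) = d*(d - 2)*(d^2 + 6*d + 8) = d*(d - 2)*(d + 4)*(d + 2)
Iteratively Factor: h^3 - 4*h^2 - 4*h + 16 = (h - 4)*(h^2 - 4) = (h - 4)*(h + 2)*(h - 2)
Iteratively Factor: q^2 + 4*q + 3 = (q + 1)*(q + 3)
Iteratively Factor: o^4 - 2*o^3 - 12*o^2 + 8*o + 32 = (o + 2)*(o^3 - 4*o^2 - 4*o + 16) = (o + 2)^2*(o^2 - 6*o + 8) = (o - 2)*(o + 2)^2*(o - 4)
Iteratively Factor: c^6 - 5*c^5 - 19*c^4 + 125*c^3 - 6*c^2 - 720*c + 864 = (c + 3)*(c^5 - 8*c^4 + 5*c^3 + 110*c^2 - 336*c + 288) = (c - 4)*(c + 3)*(c^4 - 4*c^3 - 11*c^2 + 66*c - 72) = (c - 4)*(c - 3)*(c + 3)*(c^3 - c^2 - 14*c + 24) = (c - 4)*(c - 3)^2*(c + 3)*(c^2 + 2*c - 8) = (c - 4)*(c - 3)^2*(c + 3)*(c + 4)*(c - 2)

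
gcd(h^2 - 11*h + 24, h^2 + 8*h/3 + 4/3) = 1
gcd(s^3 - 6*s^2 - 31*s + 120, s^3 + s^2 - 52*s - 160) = s^2 - 3*s - 40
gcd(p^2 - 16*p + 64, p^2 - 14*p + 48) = p - 8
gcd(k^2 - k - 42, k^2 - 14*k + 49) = k - 7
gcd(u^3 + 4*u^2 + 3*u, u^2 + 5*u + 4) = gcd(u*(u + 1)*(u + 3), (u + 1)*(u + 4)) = u + 1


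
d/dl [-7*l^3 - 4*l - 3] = -21*l^2 - 4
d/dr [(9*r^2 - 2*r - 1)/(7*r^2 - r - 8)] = 5*(r^2 - 26*r + 3)/(49*r^4 - 14*r^3 - 111*r^2 + 16*r + 64)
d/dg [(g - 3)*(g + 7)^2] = (g + 7)*(3*g + 1)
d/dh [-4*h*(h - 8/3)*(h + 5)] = -12*h^2 - 56*h/3 + 160/3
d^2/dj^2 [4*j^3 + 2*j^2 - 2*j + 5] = 24*j + 4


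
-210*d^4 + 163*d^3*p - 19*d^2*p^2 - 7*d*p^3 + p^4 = (-7*d + p)*(-3*d + p)*(-2*d + p)*(5*d + p)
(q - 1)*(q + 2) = q^2 + q - 2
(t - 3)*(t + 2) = t^2 - t - 6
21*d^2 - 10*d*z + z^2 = (-7*d + z)*(-3*d + z)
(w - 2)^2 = w^2 - 4*w + 4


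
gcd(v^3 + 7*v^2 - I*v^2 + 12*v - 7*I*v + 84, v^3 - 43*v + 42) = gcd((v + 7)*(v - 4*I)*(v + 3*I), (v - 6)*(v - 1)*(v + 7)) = v + 7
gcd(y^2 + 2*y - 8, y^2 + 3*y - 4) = y + 4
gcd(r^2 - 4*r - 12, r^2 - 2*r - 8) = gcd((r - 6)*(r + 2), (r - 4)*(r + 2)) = r + 2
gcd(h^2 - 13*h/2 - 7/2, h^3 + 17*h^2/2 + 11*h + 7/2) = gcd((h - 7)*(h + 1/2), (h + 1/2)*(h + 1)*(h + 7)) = h + 1/2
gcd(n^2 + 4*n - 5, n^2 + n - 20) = n + 5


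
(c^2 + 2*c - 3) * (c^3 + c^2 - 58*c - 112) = c^5 + 3*c^4 - 59*c^3 - 231*c^2 - 50*c + 336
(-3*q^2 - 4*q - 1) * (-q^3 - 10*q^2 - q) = 3*q^5 + 34*q^4 + 44*q^3 + 14*q^2 + q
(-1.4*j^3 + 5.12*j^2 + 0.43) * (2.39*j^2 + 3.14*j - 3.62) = -3.346*j^5 + 7.8408*j^4 + 21.1448*j^3 - 17.5067*j^2 + 1.3502*j - 1.5566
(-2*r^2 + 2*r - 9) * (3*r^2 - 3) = -6*r^4 + 6*r^3 - 21*r^2 - 6*r + 27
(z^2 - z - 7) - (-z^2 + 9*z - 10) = 2*z^2 - 10*z + 3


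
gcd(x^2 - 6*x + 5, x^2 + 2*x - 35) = x - 5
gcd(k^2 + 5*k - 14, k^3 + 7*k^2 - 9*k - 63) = k + 7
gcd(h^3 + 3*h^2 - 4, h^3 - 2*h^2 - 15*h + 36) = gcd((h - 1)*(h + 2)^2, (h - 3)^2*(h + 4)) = 1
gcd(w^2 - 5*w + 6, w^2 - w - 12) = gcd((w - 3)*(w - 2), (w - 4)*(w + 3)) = 1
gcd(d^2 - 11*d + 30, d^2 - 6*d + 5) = d - 5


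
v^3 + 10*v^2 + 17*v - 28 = (v - 1)*(v + 4)*(v + 7)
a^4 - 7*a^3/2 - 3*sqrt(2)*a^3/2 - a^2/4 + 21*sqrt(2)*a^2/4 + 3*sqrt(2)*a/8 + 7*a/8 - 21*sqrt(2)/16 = (a - 7/2)*(a - 1/2)*(a + 1/2)*(a - 3*sqrt(2)/2)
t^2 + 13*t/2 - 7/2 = (t - 1/2)*(t + 7)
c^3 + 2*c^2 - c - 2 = (c - 1)*(c + 1)*(c + 2)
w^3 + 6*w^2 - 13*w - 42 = (w - 3)*(w + 2)*(w + 7)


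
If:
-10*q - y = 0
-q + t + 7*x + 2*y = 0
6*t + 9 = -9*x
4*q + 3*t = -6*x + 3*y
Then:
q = 45/437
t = -1092/437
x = 291/437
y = -450/437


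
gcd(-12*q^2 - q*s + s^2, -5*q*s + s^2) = 1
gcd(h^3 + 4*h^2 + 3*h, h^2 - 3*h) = h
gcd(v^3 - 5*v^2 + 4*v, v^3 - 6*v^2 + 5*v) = v^2 - v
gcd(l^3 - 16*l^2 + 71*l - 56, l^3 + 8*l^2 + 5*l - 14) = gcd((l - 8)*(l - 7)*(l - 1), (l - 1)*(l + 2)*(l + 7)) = l - 1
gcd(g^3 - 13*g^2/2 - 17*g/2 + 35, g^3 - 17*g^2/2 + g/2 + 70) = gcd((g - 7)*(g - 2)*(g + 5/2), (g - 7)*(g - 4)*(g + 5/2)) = g^2 - 9*g/2 - 35/2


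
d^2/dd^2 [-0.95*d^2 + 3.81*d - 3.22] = -1.90000000000000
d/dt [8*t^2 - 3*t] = 16*t - 3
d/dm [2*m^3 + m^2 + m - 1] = 6*m^2 + 2*m + 1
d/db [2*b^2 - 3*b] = 4*b - 3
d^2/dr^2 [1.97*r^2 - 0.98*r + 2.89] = 3.94000000000000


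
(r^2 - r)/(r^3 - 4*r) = (r - 1)/(r^2 - 4)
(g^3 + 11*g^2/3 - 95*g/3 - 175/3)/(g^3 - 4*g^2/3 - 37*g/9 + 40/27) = 9*(g^2 + 2*g - 35)/(9*g^2 - 27*g + 8)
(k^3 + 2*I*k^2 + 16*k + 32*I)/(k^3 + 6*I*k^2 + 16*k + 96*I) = (k + 2*I)/(k + 6*I)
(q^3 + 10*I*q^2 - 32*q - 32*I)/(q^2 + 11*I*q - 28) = (q^2 + 6*I*q - 8)/(q + 7*I)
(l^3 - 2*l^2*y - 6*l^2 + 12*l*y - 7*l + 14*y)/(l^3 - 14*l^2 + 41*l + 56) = (l - 2*y)/(l - 8)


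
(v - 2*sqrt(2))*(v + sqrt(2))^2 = v^3 - 6*v - 4*sqrt(2)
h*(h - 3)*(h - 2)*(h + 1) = h^4 - 4*h^3 + h^2 + 6*h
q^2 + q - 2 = (q - 1)*(q + 2)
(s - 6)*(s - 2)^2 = s^3 - 10*s^2 + 28*s - 24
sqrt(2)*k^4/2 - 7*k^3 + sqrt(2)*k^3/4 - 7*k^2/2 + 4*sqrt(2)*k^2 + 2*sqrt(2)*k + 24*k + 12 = (k + 1/2)*(k - 6*sqrt(2))*(k - 2*sqrt(2))*(sqrt(2)*k/2 + 1)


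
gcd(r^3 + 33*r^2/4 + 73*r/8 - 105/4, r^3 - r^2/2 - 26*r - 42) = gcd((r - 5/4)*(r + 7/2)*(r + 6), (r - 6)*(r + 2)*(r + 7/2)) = r + 7/2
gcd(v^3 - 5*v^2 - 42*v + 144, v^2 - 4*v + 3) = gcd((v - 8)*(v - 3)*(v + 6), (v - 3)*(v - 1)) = v - 3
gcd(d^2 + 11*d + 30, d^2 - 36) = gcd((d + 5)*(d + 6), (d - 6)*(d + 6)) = d + 6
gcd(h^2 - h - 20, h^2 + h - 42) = 1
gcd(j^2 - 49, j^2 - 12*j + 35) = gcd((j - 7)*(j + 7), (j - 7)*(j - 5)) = j - 7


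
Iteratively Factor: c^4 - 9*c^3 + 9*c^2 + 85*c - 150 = (c - 5)*(c^3 - 4*c^2 - 11*c + 30) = (c - 5)*(c - 2)*(c^2 - 2*c - 15) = (c - 5)*(c - 2)*(c + 3)*(c - 5)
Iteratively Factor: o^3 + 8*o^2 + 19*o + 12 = (o + 3)*(o^2 + 5*o + 4) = (o + 1)*(o + 3)*(o + 4)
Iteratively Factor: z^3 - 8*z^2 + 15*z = (z)*(z^2 - 8*z + 15) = z*(z - 5)*(z - 3)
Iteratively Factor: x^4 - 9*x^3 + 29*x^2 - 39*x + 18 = (x - 2)*(x^3 - 7*x^2 + 15*x - 9) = (x - 3)*(x - 2)*(x^2 - 4*x + 3) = (x - 3)*(x - 2)*(x - 1)*(x - 3)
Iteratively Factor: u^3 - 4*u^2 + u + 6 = (u - 2)*(u^2 - 2*u - 3) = (u - 3)*(u - 2)*(u + 1)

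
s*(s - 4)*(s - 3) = s^3 - 7*s^2 + 12*s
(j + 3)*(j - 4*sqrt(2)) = j^2 - 4*sqrt(2)*j + 3*j - 12*sqrt(2)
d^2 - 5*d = d*(d - 5)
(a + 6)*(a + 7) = a^2 + 13*a + 42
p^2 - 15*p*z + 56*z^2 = (p - 8*z)*(p - 7*z)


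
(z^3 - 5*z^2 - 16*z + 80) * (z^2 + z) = z^5 - 4*z^4 - 21*z^3 + 64*z^2 + 80*z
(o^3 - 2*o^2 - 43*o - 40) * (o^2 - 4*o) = o^5 - 6*o^4 - 35*o^3 + 132*o^2 + 160*o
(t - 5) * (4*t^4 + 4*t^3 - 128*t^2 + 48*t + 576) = 4*t^5 - 16*t^4 - 148*t^3 + 688*t^2 + 336*t - 2880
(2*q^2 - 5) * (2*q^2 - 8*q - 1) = 4*q^4 - 16*q^3 - 12*q^2 + 40*q + 5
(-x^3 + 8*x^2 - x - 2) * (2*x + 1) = -2*x^4 + 15*x^3 + 6*x^2 - 5*x - 2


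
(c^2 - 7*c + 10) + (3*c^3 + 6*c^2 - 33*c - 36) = 3*c^3 + 7*c^2 - 40*c - 26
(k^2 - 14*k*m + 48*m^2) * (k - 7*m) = k^3 - 21*k^2*m + 146*k*m^2 - 336*m^3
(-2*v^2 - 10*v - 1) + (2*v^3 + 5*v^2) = 2*v^3 + 3*v^2 - 10*v - 1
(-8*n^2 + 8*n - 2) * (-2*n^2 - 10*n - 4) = 16*n^4 + 64*n^3 - 44*n^2 - 12*n + 8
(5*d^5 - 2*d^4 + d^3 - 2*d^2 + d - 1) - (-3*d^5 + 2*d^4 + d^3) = 8*d^5 - 4*d^4 - 2*d^2 + d - 1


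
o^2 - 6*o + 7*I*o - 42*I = (o - 6)*(o + 7*I)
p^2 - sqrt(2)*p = p*(p - sqrt(2))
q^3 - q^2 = q^2*(q - 1)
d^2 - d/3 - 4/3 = (d - 4/3)*(d + 1)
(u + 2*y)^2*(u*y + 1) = u^3*y + 4*u^2*y^2 + u^2 + 4*u*y^3 + 4*u*y + 4*y^2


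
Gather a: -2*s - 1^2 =-2*s - 1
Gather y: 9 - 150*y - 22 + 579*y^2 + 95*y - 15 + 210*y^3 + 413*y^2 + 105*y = 210*y^3 + 992*y^2 + 50*y - 28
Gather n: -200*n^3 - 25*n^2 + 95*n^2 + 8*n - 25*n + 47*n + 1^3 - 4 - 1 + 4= -200*n^3 + 70*n^2 + 30*n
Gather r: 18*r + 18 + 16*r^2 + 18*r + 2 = 16*r^2 + 36*r + 20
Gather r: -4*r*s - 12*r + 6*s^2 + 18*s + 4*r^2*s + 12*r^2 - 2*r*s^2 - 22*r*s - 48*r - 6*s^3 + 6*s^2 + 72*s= r^2*(4*s + 12) + r*(-2*s^2 - 26*s - 60) - 6*s^3 + 12*s^2 + 90*s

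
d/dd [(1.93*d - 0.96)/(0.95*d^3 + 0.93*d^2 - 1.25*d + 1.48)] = (-3.667*d^3 + 0.9411*d^2 + 1.7856*d + 1.6564)/(0.9025*d^6 + 1.767*d^5 - 1.5101*d^4 + 0.487*d^3 + 4.3153*d^2 - 3.7*d + 2.1904)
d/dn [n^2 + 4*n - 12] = 2*n + 4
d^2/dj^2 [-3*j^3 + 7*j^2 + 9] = 14 - 18*j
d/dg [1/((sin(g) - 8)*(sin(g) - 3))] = (11 - 2*sin(g))*cos(g)/((sin(g) - 8)^2*(sin(g) - 3)^2)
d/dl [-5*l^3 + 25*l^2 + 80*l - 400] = -15*l^2 + 50*l + 80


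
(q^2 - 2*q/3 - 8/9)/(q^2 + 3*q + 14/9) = (3*q - 4)/(3*q + 7)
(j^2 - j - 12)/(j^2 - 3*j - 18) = (j - 4)/(j - 6)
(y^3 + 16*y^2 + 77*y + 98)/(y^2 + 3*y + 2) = (y^2 + 14*y + 49)/(y + 1)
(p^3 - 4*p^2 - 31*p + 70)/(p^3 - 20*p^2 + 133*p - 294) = (p^2 + 3*p - 10)/(p^2 - 13*p + 42)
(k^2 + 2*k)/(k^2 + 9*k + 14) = k/(k + 7)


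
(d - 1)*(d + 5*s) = d^2 + 5*d*s - d - 5*s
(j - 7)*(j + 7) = j^2 - 49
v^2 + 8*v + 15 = (v + 3)*(v + 5)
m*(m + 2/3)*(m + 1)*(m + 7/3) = m^4 + 4*m^3 + 41*m^2/9 + 14*m/9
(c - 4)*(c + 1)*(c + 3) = c^3 - 13*c - 12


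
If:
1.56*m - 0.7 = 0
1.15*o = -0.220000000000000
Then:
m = 0.45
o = -0.19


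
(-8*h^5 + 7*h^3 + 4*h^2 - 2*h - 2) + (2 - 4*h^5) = -12*h^5 + 7*h^3 + 4*h^2 - 2*h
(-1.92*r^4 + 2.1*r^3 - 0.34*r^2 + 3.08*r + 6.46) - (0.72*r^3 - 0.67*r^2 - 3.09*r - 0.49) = -1.92*r^4 + 1.38*r^3 + 0.33*r^2 + 6.17*r + 6.95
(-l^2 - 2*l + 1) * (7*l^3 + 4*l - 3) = -7*l^5 - 14*l^4 + 3*l^3 - 5*l^2 + 10*l - 3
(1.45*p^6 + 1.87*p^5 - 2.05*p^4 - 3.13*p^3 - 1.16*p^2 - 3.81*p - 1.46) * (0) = 0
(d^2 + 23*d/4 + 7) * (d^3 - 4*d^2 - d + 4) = d^5 + 7*d^4/4 - 17*d^3 - 119*d^2/4 + 16*d + 28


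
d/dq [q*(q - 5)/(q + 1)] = (q^2 + 2*q - 5)/(q^2 + 2*q + 1)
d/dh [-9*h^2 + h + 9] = 1 - 18*h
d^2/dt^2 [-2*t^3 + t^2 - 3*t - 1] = 2 - 12*t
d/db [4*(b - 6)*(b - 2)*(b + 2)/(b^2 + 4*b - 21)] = 4*(b^4 + 8*b^3 - 83*b^2 + 204*b - 12)/(b^4 + 8*b^3 - 26*b^2 - 168*b + 441)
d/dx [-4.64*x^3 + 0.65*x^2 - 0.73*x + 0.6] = -13.92*x^2 + 1.3*x - 0.73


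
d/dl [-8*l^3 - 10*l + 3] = -24*l^2 - 10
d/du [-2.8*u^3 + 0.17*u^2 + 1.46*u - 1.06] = -8.4*u^2 + 0.34*u + 1.46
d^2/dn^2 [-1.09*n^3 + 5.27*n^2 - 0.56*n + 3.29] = 10.54 - 6.54*n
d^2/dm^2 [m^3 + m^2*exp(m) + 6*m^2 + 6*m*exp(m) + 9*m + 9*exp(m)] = m^2*exp(m) + 10*m*exp(m) + 6*m + 23*exp(m) + 12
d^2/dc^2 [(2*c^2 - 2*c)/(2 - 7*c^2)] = 4*(49*c^3 - 42*c^2 + 42*c - 4)/(343*c^6 - 294*c^4 + 84*c^2 - 8)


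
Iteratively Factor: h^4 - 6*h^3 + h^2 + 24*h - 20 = (h + 2)*(h^3 - 8*h^2 + 17*h - 10) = (h - 1)*(h + 2)*(h^2 - 7*h + 10) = (h - 5)*(h - 1)*(h + 2)*(h - 2)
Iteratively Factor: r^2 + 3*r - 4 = (r - 1)*(r + 4)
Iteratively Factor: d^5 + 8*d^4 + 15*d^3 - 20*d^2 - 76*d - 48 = (d + 3)*(d^4 + 5*d^3 - 20*d - 16) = (d + 1)*(d + 3)*(d^3 + 4*d^2 - 4*d - 16) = (d + 1)*(d + 3)*(d + 4)*(d^2 - 4) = (d + 1)*(d + 2)*(d + 3)*(d + 4)*(d - 2)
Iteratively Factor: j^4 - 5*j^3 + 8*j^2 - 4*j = (j - 2)*(j^3 - 3*j^2 + 2*j) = (j - 2)^2*(j^2 - j) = (j - 2)^2*(j - 1)*(j)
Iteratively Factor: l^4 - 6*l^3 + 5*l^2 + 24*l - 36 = (l + 2)*(l^3 - 8*l^2 + 21*l - 18) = (l - 3)*(l + 2)*(l^2 - 5*l + 6) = (l - 3)*(l - 2)*(l + 2)*(l - 3)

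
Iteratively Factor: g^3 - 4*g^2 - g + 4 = (g + 1)*(g^2 - 5*g + 4) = (g - 1)*(g + 1)*(g - 4)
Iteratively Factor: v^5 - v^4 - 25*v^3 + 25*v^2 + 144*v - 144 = (v - 1)*(v^4 - 25*v^2 + 144) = (v - 1)*(v + 4)*(v^3 - 4*v^2 - 9*v + 36) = (v - 1)*(v + 3)*(v + 4)*(v^2 - 7*v + 12) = (v - 4)*(v - 1)*(v + 3)*(v + 4)*(v - 3)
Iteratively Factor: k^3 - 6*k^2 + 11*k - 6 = (k - 3)*(k^2 - 3*k + 2) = (k - 3)*(k - 2)*(k - 1)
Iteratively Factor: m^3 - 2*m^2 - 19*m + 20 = (m - 5)*(m^2 + 3*m - 4) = (m - 5)*(m + 4)*(m - 1)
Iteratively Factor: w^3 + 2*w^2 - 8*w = (w)*(w^2 + 2*w - 8) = w*(w + 4)*(w - 2)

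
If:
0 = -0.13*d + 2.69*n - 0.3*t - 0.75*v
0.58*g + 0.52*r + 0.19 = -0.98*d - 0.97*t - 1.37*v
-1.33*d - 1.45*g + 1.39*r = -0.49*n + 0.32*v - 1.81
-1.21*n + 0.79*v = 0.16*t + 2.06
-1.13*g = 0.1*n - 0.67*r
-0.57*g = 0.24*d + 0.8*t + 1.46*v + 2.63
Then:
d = 2.40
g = 2.11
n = -0.45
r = 3.49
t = -6.57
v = 0.58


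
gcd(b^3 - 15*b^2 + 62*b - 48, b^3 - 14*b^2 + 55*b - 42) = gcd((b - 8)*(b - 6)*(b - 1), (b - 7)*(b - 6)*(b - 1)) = b^2 - 7*b + 6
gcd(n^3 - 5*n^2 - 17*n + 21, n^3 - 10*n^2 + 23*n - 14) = n^2 - 8*n + 7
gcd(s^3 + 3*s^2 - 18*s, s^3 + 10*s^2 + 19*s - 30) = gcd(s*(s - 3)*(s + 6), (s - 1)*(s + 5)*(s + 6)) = s + 6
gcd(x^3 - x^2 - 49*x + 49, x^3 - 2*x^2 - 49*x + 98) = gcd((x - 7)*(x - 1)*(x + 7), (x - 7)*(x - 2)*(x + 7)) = x^2 - 49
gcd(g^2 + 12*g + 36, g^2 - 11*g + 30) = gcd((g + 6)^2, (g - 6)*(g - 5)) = 1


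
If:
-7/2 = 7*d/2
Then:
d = -1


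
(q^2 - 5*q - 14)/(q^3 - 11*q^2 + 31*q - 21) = (q + 2)/(q^2 - 4*q + 3)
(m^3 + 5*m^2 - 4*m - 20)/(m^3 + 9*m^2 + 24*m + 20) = (m - 2)/(m + 2)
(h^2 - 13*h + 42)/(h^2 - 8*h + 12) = (h - 7)/(h - 2)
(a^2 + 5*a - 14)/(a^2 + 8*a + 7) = (a - 2)/(a + 1)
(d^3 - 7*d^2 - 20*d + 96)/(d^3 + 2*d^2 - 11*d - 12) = (d - 8)/(d + 1)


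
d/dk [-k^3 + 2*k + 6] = 2 - 3*k^2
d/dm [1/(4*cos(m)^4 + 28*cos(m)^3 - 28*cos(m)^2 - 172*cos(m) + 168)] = (4*cos(m)^3 + 21*cos(m)^2 - 14*cos(m) - 43)*sin(m)/(4*(cos(m)^4 + 7*cos(m)^3 - 7*cos(m)^2 - 43*cos(m) + 42)^2)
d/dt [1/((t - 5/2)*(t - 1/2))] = 16*(3 - 2*t)/(16*t^4 - 96*t^3 + 184*t^2 - 120*t + 25)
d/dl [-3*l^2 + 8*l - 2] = 8 - 6*l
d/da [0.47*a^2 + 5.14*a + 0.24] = 0.94*a + 5.14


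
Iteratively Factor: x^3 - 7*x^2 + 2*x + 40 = (x - 4)*(x^2 - 3*x - 10) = (x - 4)*(x + 2)*(x - 5)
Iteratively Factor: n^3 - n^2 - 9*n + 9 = (n - 3)*(n^2 + 2*n - 3) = (n - 3)*(n - 1)*(n + 3)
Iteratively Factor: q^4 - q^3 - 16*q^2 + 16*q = (q + 4)*(q^3 - 5*q^2 + 4*q) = (q - 4)*(q + 4)*(q^2 - q) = (q - 4)*(q - 1)*(q + 4)*(q)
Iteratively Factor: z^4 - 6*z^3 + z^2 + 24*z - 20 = (z + 2)*(z^3 - 8*z^2 + 17*z - 10) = (z - 2)*(z + 2)*(z^2 - 6*z + 5) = (z - 2)*(z - 1)*(z + 2)*(z - 5)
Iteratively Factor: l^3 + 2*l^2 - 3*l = (l)*(l^2 + 2*l - 3) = l*(l + 3)*(l - 1)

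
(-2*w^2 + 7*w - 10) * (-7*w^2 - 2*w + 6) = 14*w^4 - 45*w^3 + 44*w^2 + 62*w - 60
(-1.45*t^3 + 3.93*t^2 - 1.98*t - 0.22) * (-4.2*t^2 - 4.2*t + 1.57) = 6.09*t^5 - 10.416*t^4 - 10.4665*t^3 + 15.4101*t^2 - 2.1846*t - 0.3454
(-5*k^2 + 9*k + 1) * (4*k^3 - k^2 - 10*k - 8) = -20*k^5 + 41*k^4 + 45*k^3 - 51*k^2 - 82*k - 8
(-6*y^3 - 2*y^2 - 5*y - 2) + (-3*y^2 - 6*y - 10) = -6*y^3 - 5*y^2 - 11*y - 12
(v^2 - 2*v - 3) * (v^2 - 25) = v^4 - 2*v^3 - 28*v^2 + 50*v + 75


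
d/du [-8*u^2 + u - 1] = 1 - 16*u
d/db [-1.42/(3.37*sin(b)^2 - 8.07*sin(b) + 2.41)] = (9.5708*sin(b) - 11.4594)*cos(b)/(3.37*sin(b)^2 - 8.07*sin(b) + 2.41)^2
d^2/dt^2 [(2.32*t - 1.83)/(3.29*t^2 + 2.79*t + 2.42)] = ((2.32*t - 1.83)*(6.58*t + 2.79)*(13.16*t + 5.58) - (45.7968*t + 0.904199999999998)*(3.29*t^2 + 2.79*t + 2.42))/(3.29*t^2 + 2.79*t + 2.42)^3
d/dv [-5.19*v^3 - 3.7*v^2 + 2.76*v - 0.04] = -15.57*v^2 - 7.4*v + 2.76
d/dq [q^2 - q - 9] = 2*q - 1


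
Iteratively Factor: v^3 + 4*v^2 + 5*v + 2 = (v + 1)*(v^2 + 3*v + 2) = (v + 1)^2*(v + 2)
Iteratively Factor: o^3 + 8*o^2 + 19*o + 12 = (o + 3)*(o^2 + 5*o + 4) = (o + 3)*(o + 4)*(o + 1)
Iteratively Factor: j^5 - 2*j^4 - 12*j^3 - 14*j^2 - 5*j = (j + 1)*(j^4 - 3*j^3 - 9*j^2 - 5*j) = j*(j + 1)*(j^3 - 3*j^2 - 9*j - 5) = j*(j + 1)^2*(j^2 - 4*j - 5) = j*(j - 5)*(j + 1)^2*(j + 1)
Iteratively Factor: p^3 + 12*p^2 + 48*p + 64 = (p + 4)*(p^2 + 8*p + 16) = (p + 4)^2*(p + 4)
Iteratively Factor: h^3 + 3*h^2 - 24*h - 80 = (h + 4)*(h^2 - h - 20) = (h + 4)^2*(h - 5)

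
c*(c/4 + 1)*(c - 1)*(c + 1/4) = c^4/4 + 13*c^3/16 - 13*c^2/16 - c/4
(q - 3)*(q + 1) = q^2 - 2*q - 3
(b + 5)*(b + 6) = b^2 + 11*b + 30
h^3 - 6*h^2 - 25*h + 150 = (h - 6)*(h - 5)*(h + 5)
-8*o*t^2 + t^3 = t^2*(-8*o + t)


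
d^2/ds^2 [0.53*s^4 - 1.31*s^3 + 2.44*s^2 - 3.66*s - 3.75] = 6.36*s^2 - 7.86*s + 4.88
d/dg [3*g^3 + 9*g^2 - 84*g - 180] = 9*g^2 + 18*g - 84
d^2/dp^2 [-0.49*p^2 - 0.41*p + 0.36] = -0.980000000000000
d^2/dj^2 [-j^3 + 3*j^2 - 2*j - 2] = 6 - 6*j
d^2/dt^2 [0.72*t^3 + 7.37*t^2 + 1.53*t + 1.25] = 4.32*t + 14.74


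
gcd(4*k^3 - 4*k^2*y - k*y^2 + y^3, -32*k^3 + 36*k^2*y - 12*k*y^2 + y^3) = -2*k + y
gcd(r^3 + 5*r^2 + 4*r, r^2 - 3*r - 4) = r + 1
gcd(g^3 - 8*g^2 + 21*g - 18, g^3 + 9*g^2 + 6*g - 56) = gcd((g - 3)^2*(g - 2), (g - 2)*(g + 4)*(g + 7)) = g - 2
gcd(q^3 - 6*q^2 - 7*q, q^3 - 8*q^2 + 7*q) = q^2 - 7*q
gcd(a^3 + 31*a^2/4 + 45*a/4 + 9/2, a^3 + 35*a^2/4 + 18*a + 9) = a^2 + 27*a/4 + 9/2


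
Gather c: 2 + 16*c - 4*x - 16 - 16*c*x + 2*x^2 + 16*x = c*(16 - 16*x) + 2*x^2 + 12*x - 14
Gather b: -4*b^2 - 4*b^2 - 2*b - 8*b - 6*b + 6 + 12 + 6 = -8*b^2 - 16*b + 24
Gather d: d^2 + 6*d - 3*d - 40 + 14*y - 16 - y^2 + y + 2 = d^2 + 3*d - y^2 + 15*y - 54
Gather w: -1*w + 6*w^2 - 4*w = 6*w^2 - 5*w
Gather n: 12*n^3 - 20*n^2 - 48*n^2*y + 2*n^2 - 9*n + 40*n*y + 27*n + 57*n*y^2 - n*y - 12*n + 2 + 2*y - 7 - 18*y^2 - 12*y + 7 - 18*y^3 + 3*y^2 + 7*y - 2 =12*n^3 + n^2*(-48*y - 18) + n*(57*y^2 + 39*y + 6) - 18*y^3 - 15*y^2 - 3*y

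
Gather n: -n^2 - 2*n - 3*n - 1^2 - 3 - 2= -n^2 - 5*n - 6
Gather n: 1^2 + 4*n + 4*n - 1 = 8*n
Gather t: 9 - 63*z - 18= -63*z - 9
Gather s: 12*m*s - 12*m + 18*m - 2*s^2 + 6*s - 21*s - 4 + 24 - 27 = 6*m - 2*s^2 + s*(12*m - 15) - 7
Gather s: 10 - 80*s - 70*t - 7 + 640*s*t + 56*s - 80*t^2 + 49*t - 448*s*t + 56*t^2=s*(192*t - 24) - 24*t^2 - 21*t + 3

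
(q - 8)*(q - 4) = q^2 - 12*q + 32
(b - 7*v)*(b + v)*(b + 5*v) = b^3 - b^2*v - 37*b*v^2 - 35*v^3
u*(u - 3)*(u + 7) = u^3 + 4*u^2 - 21*u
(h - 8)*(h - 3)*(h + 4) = h^3 - 7*h^2 - 20*h + 96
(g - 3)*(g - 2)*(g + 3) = g^3 - 2*g^2 - 9*g + 18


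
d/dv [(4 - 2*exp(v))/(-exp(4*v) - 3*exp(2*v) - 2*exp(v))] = 2*(-2*(exp(v) - 2)*(2*exp(3*v) + 3*exp(v) + 1) + (exp(3*v) + 3*exp(v) + 2)*exp(v))*exp(-v)/(exp(3*v) + 3*exp(v) + 2)^2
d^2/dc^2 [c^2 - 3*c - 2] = 2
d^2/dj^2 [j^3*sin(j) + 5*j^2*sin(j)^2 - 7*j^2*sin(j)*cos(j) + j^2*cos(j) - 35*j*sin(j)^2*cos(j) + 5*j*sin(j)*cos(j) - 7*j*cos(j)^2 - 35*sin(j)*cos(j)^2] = -j^3*sin(j) + 14*j^2*sin(2*j) + 5*j^2*cos(j) + 10*j^2*cos(2*j) + 2*j*sin(j) + 10*j*sin(2*j) + 35*j*cos(j)/4 - 14*j*cos(2*j) - 315*j*cos(3*j)/4 + 105*sin(j)/4 + 7*sin(2*j) + 105*sin(3*j)/4 + 2*cos(j) + 5*cos(2*j) + 5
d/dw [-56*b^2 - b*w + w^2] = -b + 2*w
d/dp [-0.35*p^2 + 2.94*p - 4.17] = 2.94 - 0.7*p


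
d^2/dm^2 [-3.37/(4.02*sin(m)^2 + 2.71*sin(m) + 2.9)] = (217.842192*sin(m)^4 + 110.140362*sin(m)^3 - 459.163511*sin(m)^2 - 246.765554*sin(m) + 29.075686)/(4.02*sin(m)^2 + 2.71*sin(m) + 2.9)^3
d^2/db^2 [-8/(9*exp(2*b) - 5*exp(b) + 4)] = 8*(-2*(18*exp(b) - 5)^2*exp(b) + (36*exp(b) - 5)*(9*exp(2*b) - 5*exp(b) + 4))*exp(b)/(9*exp(2*b) - 5*exp(b) + 4)^3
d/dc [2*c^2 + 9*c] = 4*c + 9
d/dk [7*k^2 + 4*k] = 14*k + 4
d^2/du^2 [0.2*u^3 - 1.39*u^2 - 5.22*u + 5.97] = 1.2*u - 2.78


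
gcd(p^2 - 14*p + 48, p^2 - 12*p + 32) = p - 8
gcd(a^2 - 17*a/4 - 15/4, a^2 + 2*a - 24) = 1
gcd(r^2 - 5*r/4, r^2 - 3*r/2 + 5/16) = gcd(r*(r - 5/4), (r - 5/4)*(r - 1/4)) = r - 5/4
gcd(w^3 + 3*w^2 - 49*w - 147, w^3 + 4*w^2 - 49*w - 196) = w^2 - 49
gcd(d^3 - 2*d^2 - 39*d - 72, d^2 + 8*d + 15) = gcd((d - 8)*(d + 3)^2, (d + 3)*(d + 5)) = d + 3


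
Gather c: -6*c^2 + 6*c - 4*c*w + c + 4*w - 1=-6*c^2 + c*(7 - 4*w) + 4*w - 1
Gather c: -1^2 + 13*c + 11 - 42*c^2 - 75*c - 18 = -42*c^2 - 62*c - 8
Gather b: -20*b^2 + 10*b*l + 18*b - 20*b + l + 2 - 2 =-20*b^2 + b*(10*l - 2) + l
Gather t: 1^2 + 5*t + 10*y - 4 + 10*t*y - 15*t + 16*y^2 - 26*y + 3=t*(10*y - 10) + 16*y^2 - 16*y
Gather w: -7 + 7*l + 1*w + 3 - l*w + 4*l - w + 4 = -l*w + 11*l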